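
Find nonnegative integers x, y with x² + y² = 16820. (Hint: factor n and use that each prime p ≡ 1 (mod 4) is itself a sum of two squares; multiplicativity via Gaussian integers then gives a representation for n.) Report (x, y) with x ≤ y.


Step 1: Factor n = 16820 = 2^2 · 5 · 29^2.
Step 2: Check the mod-4 condition on each prime factor: 2 = 2 (special); 5 ≡ 1 (mod 4), exponent 1; 29 ≡ 1 (mod 4), exponent 2.
All primes ≡ 3 (mod 4) appear to even exponent (or don't appear), so by the two-squares theorem n IS expressible as a sum of two squares.
Step 3: Build a representation. Group n = k² · m with k = 2 and m = 5 · 29 · 29 = 4205 (a product of primes ≡ 1 (mod 4)); a representation of m scales to one of n via (k·x)² + (k·y)² = k²(x² + y²). Each prime p ≡ 1 (mod 4) is itself a sum of two squares; find a² by testing p − a² for a perfect square:
  5: 5 − 1² = 4 = 2² ⇒ 5 = 1² + 2².
  29: 29 − 1² = 28, 29 − 2² = 25 = 5² ⇒ 29 = 2² + 5².
  Combine using the Brahmagupta–Fibonacci identity (a² + b²)(c² + d²) = (ac − bd)² + (ad + bc)² = (ac + bd)² + (ad − bc)²:
  5 · 29 = 145: from (1² + 2²)(2² + 5²), take (1·2 − 2·5, 1·5 + 2·2) = (2 − 10, 5 + 4) = (-8, 9); dropping signs (only squares matter) gives (8, 9); check 8² + 9² = 64 + 81 = 145 ✓.
  145 · 29 = 4205: from (8² + 9²)(2² + 5²), take (8·2 − 9·5, 8·5 + 9·2) = (16 − 45, 40 + 18) = (-29, 58); dropping signs (only squares matter) gives (29, 58); check 29² + 58² = 841 + 3364 = 4205 ✓.
  Scale by k = 2: (2·29, 2·58) = (58, 116).
Step 4: Order so x ≤ y and verify: 58² + 116² = 3364 + 13456 = 16820 = n. ✓

n = 16820 = 58² + 116² (one valid representation with x ≤ y).


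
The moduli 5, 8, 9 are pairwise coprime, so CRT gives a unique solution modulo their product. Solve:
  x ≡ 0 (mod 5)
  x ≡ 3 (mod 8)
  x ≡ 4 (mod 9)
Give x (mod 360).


Moduli 5, 8, 9 are pairwise coprime; by CRT there is a unique solution modulo M = 5 · 8 · 9 = 360.
Solve pairwise, accumulating the modulus:
  Start with x ≡ 0 (mod 5).
  Combine with x ≡ 3 (mod 8): since gcd(5, 8) = 1, we get a unique residue mod 40.
    Write x = 0 + 5·t and substitute into x ≡ 3 (mod 8): 5·t ≡ 3 − 0 = 3 (mod 8).
    The inverse of 5 mod 8 is 5 (since 5·5 = 25 = 3·8 + 1), so t ≡ 5·3 = 15 ≡ 7 (mod 8).
    Then x = 0 + 5·7 = 35, valid modulo lcm(5, 8) = 40: x ≡ 35 (mod 40).
  Combine with x ≡ 4 (mod 9): since gcd(40, 9) = 1, we get a unique residue mod 360.
    Write x = 35 + 40·t and substitute into x ≡ 4 (mod 9): 40·t ≡ 4 − 35 = -31 (mod 9).
    Reduce coefficients mod 9: 4·t ≡ 5 (mod 9).
    The inverse of 4 mod 9 is 7 (since 4·7 = 28 = 3·9 + 1), so t ≡ 7·5 = 35 ≡ 8 (mod 9).
    Then x = 35 + 40·8 = 355, valid modulo lcm(40, 9) = 360: x ≡ 355 (mod 360).
Verify: 355 mod 5 = 0 ✓, 355 mod 8 = 3 ✓, 355 mod 9 = 4 ✓.

x ≡ 355 (mod 360).


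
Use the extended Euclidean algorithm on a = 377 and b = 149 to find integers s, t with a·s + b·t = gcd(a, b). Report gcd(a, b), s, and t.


Euclidean algorithm on (377, 149) — divide until remainder is 0:
  377 = 2 · 149 + 79
  149 = 1 · 79 + 70
  79 = 1 · 70 + 9
  70 = 7 · 9 + 7
  9 = 1 · 7 + 2
  7 = 3 · 2 + 1
  2 = 2 · 1 + 0
gcd(377, 149) = 1.
Track Bezout coefficients alongside the remainders: start with r₀ = 377 = a·1 + b·0 (s = 1, t = 0) and r₁ = 149 = a·0 + b·1 (s = 0, t = 1); each new remainder r_{k+1} = r_{k-1} − q_k·r_k inherits s_{k+1} = s_{k-1} − q_k·s_k, t_{k+1} = t_{k-1} − q_k·t_k, so r_k = a·s_k + b·t_k at every step:
  q = 2: r = 79, s = 1 − 2·0 = 1, t = 0 − 2·1 = -2  (check: 377·1 + 149·(-2) = 79)
  q = 1: r = 70, s = 0 − 1·1 = -1, t = 1 − 1·(-2) = 3  (check: 377·(-1) + 149·3 = 70)
  q = 1: r = 9, s = 1 − 1·(-1) = 2, t = -2 − 1·3 = -5  (check: 377·2 + 149·(-5) = 9)
  q = 7: r = 7, s = -1 − 7·2 = -15, t = 3 − 7·(-5) = 38  (check: 377·(-15) + 149·38 = 7)
  q = 1: r = 2, s = 2 − 1·(-15) = 17, t = -5 − 1·38 = -43  (check: 377·17 + 149·(-43) = 2)
  q = 3: r = 1, s = -15 − 3·17 = -66, t = 38 − 3·(-43) = 167  (check: 377·(-66) + 149·167 = 1)
The row with r = 1 (the gcd) gives the Bezout coefficients s = -66, t = 167.
Result: 377 · (-66) + 149 · (167) = 1.

gcd(377, 149) = 1; s = -66, t = 167 (check: 377·(-66) + 149·167 = 1).


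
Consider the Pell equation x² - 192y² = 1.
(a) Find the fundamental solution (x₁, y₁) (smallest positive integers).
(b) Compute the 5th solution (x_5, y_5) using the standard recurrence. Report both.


Step 1: Find the fundamental solution (x₁, y₁) of x² - 192y² = 1.
  Expand √192 as a continued fraction. a₀ = ⌊√192⌋ = 13; iterate m_{k+1} = d_k·a_k − m_k, d_{k+1} = (192 − m_{k+1}²)/d_k, a_{k+1} = ⌊(a₀ + m_{k+1})/d_{k+1}⌋ (starting m₀ = 0, d₀ = 1), with convergents p_k = a_k·p_{k-1} + p_{k-2}, q_k = a_k·q_{k-1} + q_{k-2} (p₋₁ = 1, q₋₁ = 0):
  k = 0: a₀ = 13; p₀/q₀ = 13/1; p₀² − 192·q₀² = 169 − 192 = -23.
  k = 1: m = 13, d = 23, a = ⌊(13 + 13)/23⌋ = 1; p/q = (1·13 + 1)/(1·1 + 0) = 14/1; p² − 192·q² = 196 − 192 = 4.
  k = 2: m = 10, d = 4, a = ⌊(13 + 10)/4⌋ = 5; p/q = (5·14 + 13)/(5·1 + 1) = 83/6; p² − 192·q² = 6889 − 6912 = -23.
  k = 3: m = 10, d = 23, a = ⌊(13 + 10)/23⌋ = 1; p/q = (1·83 + 14)/(1·6 + 1) = 97/7; p² − 192·q² = 9409 − 9408 = 1.
  The first convergent with p² − 192·q² = 1 gives the fundamental solution (x₁, y₁) = (97, 7).
Step 2: Apply the recurrence (x_{n+1}, y_{n+1}) = (x₁x_n + 192y₁y_n, x₁y_n + y₁x_n) repeatedly.
  From (x_1, y_1) = (97, 7): x_2 = 97·97 + 192·7·7 = 18817; y_2 = 97·7 + 7·97 = 1358.
  From (x_2, y_2) = (18817, 1358): x_3 = 97·18817 + 192·7·1358 = 3650401; y_3 = 97·1358 + 7·18817 = 263445.
  From (x_3, y_3) = (3650401, 263445): x_4 = 97·3650401 + 192·7·263445 = 708158977; y_4 = 97·263445 + 7·3650401 = 51106972.
  From (x_4, y_4) = (708158977, 51106972): x_5 = 97·708158977 + 192·7·51106972 = 137379191137; y_5 = 97·51106972 + 7·708158977 = 9914489123.
Step 3: Verify x_5² - 192·y_5² = 18873042157456379352769 - 18873042157456379352768 = 1 (should be 1). ✓

(x_1, y_1) = (97, 7); (x_5, y_5) = (137379191137, 9914489123).


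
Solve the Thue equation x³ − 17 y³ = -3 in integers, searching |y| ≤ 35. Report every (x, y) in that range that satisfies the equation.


The equation is x³ - 17y³ = -3. For fixed y, x³ = 17·y³ − 3, so a solution requires the RHS to be a perfect cube.
Strategy: iterate y from -35 to 35, compute RHS = 17·y³ − 3, and check whether it is a (positive or negative) perfect cube.
Check small values of y:
  y = 0: RHS = -3 is not a perfect cube.
  y = 1: RHS = 14 is not a perfect cube.
  y = -1: RHS = -20 is not a perfect cube.
  y = 2: RHS = 133 is not a perfect cube.
  y = -2: RHS = -139 is not a perfect cube.
  y = 3: RHS = 456 is not a perfect cube.
  y = -3: RHS = -462 is not a perfect cube.
Continuing the search up to |y| = 35 finds no solutions either.
No (x, y) in the scanned range satisfies the equation.

No integer solutions with |y| ≤ 35.


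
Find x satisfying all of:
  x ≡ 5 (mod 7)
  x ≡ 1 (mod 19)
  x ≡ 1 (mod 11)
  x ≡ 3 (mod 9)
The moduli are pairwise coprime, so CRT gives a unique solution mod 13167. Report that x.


Product of moduli M = 7 · 19 · 11 · 9 = 13167.
Merge one congruence at a time:
  Start: x ≡ 5 (mod 7).
  Combine with x ≡ 1 (mod 19); new modulus lcm = 133.
    Write x = 5 + 7·t and substitute into x ≡ 1 (mod 19): 7·t ≡ 1 − 5 = -4 (mod 19).
    Reduce coefficients mod 19: 7·t ≡ 15 (mod 19).
    The inverse of 7 mod 19 is 11 (since 7·11 = 77 = 4·19 + 1), so t ≡ 11·15 = 165 ≡ 13 (mod 19).
    Then x = 5 + 7·13 = 96, valid modulo lcm(7, 19) = 133: x ≡ 96 (mod 133).
  Combine with x ≡ 1 (mod 11); new modulus lcm = 1463.
    Write x = 96 + 133·t and substitute into x ≡ 1 (mod 11): 133·t ≡ 1 − 96 = -95 (mod 11).
    Reduce coefficients mod 11: 1·t ≡ 4 (mod 11).
    So t ≡ 4 (mod 11).
    Then x = 96 + 133·4 = 628, valid modulo lcm(133, 11) = 1463: x ≡ 628 (mod 1463).
  Combine with x ≡ 3 (mod 9); new modulus lcm = 13167.
    Write x = 628 + 1463·t and substitute into x ≡ 3 (mod 9): 1463·t ≡ 3 − 628 = -625 (mod 9).
    Reduce coefficients mod 9: 5·t ≡ 5 (mod 9).
    The inverse of 5 mod 9 is 2 (since 5·2 = 10 = 1·9 + 1), so t ≡ 2·5 = 10 ≡ 1 (mod 9).
    Then x = 628 + 1463·1 = 2091, valid modulo lcm(1463, 9) = 13167: x ≡ 2091 (mod 13167).
Verify against each original: 2091 mod 7 = 5, 2091 mod 19 = 1, 2091 mod 11 = 1, 2091 mod 9 = 3.

x ≡ 2091 (mod 13167).


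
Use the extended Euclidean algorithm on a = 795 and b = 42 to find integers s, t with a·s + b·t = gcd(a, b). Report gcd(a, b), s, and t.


Euclidean algorithm on (795, 42) — divide until remainder is 0:
  795 = 18 · 42 + 39
  42 = 1 · 39 + 3
  39 = 13 · 3 + 0
gcd(795, 42) = 3.
Track Bezout coefficients alongside the remainders: start with r₀ = 795 = a·1 + b·0 (s = 1, t = 0) and r₁ = 42 = a·0 + b·1 (s = 0, t = 1); each new remainder r_{k+1} = r_{k-1} − q_k·r_k inherits s_{k+1} = s_{k-1} − q_k·s_k, t_{k+1} = t_{k-1} − q_k·t_k, so r_k = a·s_k + b·t_k at every step:
  q = 18: r = 39, s = 1 − 18·0 = 1, t = 0 − 18·1 = -18  (check: 795·1 + 42·(-18) = 39)
  q = 1: r = 3, s = 0 − 1·1 = -1, t = 1 − 1·(-18) = 19  (check: 795·(-1) + 42·19 = 3)
The row with r = 3 (the gcd) gives the Bezout coefficients s = -1, t = 19.
Result: 795 · (-1) + 42 · (19) = 3.

gcd(795, 42) = 3; s = -1, t = 19 (check: 795·(-1) + 42·19 = 3).


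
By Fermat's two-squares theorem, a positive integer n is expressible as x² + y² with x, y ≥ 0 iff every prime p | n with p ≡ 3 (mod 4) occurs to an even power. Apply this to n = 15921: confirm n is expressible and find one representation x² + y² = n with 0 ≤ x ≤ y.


Step 1: Factor n = 15921 = 3^2 · 29 · 61.
Step 2: Check the mod-4 condition on each prime factor: 3 ≡ 3 (mod 4), exponent 2 (must be even); 29 ≡ 1 (mod 4), exponent 1; 61 ≡ 1 (mod 4), exponent 1.
All primes ≡ 3 (mod 4) appear to even exponent (or don't appear), so by the two-squares theorem n IS expressible as a sum of two squares.
Step 3: Build a representation. Group n = k² · m with k = 3 and m = 29 · 61 = 1769 (a product of primes ≡ 1 (mod 4)); a representation of m scales to one of n via (k·x)² + (k·y)² = k²(x² + y²). Each prime p ≡ 1 (mod 4) is itself a sum of two squares; find a² by testing p − a² for a perfect square:
  29: 29 − 1² = 28, 29 − 2² = 25 = 5² ⇒ 29 = 2² + 5².
  61: 61 − 1² = 60, 61 − 2² = 57, 61 − 3² = 52, 61 − 4² = 45, 61 − 5² = 36 = 6² ⇒ 61 = 5² + 6².
  Combine using the Brahmagupta–Fibonacci identity (a² + b²)(c² + d²) = (ac − bd)² + (ad + bc)² = (ac + bd)² + (ad − bc)²:
  29 · 61 = 1769: from (2² + 5²)(5² + 6²), take (2·5 − 5·6, 2·6 + 5·5) = (10 − 30, 12 + 25) = (-20, 37); dropping signs (only squares matter) gives (20, 37); check 20² + 37² = 400 + 1369 = 1769 ✓.
  Scale by k = 3: (3·20, 3·37) = (60, 111).
Step 4: Order so x ≤ y and verify: 60² + 111² = 3600 + 12321 = 15921 = n. ✓

n = 15921 = 60² + 111² (one valid representation with x ≤ y).


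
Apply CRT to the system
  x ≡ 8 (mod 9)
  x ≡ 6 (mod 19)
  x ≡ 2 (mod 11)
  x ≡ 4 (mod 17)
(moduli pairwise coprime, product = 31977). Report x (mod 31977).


Product of moduli M = 9 · 19 · 11 · 17 = 31977.
Merge one congruence at a time:
  Start: x ≡ 8 (mod 9).
  Combine with x ≡ 6 (mod 19); new modulus lcm = 171.
    Write x = 8 + 9·t and substitute into x ≡ 6 (mod 19): 9·t ≡ 6 − 8 = -2 (mod 19).
    Reduce coefficients mod 19: 9·t ≡ 17 (mod 19).
    The inverse of 9 mod 19 is 17 (since 9·17 = 153 = 8·19 + 1), so t ≡ 17·17 = 289 ≡ 4 (mod 19).
    Then x = 8 + 9·4 = 44, valid modulo lcm(9, 19) = 171: x ≡ 44 (mod 171).
  Combine with x ≡ 2 (mod 11); new modulus lcm = 1881.
    Write x = 44 + 171·t and substitute into x ≡ 2 (mod 11): 171·t ≡ 2 − 44 = -42 (mod 11).
    Reduce coefficients mod 11: 6·t ≡ 2 (mod 11).
    The inverse of 6 mod 11 is 2 (since 6·2 = 12 = 1·11 + 1), so t ≡ 2·2 = 4 ≡ 4 (mod 11).
    Then x = 44 + 171·4 = 728, valid modulo lcm(171, 11) = 1881: x ≡ 728 (mod 1881).
  Combine with x ≡ 4 (mod 17); new modulus lcm = 31977.
    Write x = 728 + 1881·t and substitute into x ≡ 4 (mod 17): 1881·t ≡ 4 − 728 = -724 (mod 17).
    Reduce coefficients mod 17: 11·t ≡ 7 (mod 17).
    The inverse of 11 mod 17 is 14 (since 11·14 = 154 = 9·17 + 1), so t ≡ 14·7 = 98 ≡ 13 (mod 17).
    Then x = 728 + 1881·13 = 25181, valid modulo lcm(1881, 17) = 31977: x ≡ 25181 (mod 31977).
Verify against each original: 25181 mod 9 = 8, 25181 mod 19 = 6, 25181 mod 11 = 2, 25181 mod 17 = 4.

x ≡ 25181 (mod 31977).


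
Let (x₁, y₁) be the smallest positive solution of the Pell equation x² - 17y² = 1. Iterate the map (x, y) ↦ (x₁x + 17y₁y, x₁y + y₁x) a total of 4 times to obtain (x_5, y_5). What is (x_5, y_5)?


Step 1: Find the fundamental solution (x₁, y₁) of x² - 17y² = 1.
  Expand √17 as a continued fraction. a₀ = ⌊√17⌋ = 4; iterate m_{k+1} = d_k·a_k − m_k, d_{k+1} = (17 − m_{k+1}²)/d_k, a_{k+1} = ⌊(a₀ + m_{k+1})/d_{k+1}⌋ (starting m₀ = 0, d₀ = 1), with convergents p_k = a_k·p_{k-1} + p_{k-2}, q_k = a_k·q_{k-1} + q_{k-2} (p₋₁ = 1, q₋₁ = 0):
  k = 0: a₀ = 4; p₀/q₀ = 4/1; p₀² − 17·q₀² = 16 − 17 = -1.
  k = 1: m = 4, d = 1, a = ⌊(4 + 4)/1⌋ = 8; p/q = (8·4 + 1)/(8·1 + 0) = 33/8; p² − 17·q² = 1089 − 1088 = 1.
  The first convergent with p² − 17·q² = 1 gives the fundamental solution (x₁, y₁) = (33, 8).
Step 2: Apply the recurrence (x_{n+1}, y_{n+1}) = (x₁x_n + 17y₁y_n, x₁y_n + y₁x_n) repeatedly.
  From (x_1, y_1) = (33, 8): x_2 = 33·33 + 17·8·8 = 2177; y_2 = 33·8 + 8·33 = 528.
  From (x_2, y_2) = (2177, 528): x_3 = 33·2177 + 17·8·528 = 143649; y_3 = 33·528 + 8·2177 = 34840.
  From (x_3, y_3) = (143649, 34840): x_4 = 33·143649 + 17·8·34840 = 9478657; y_4 = 33·34840 + 8·143649 = 2298912.
  From (x_4, y_4) = (9478657, 2298912): x_5 = 33·9478657 + 17·8·2298912 = 625447713; y_5 = 33·2298912 + 8·9478657 = 151693352.
Step 3: Verify x_5² - 17·y_5² = 391184841696930369 - 391184841696930368 = 1 (should be 1). ✓

(x_1, y_1) = (33, 8); (x_5, y_5) = (625447713, 151693352).


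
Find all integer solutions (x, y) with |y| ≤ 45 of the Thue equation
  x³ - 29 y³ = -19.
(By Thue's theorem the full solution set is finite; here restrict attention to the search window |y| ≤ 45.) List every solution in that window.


The equation is x³ - 29y³ = -19. For fixed y, x³ = 29·y³ − 19, so a solution requires the RHS to be a perfect cube.
Strategy: iterate y from -45 to 45, compute RHS = 29·y³ − 19, and check whether it is a (positive or negative) perfect cube.
Check small values of y:
  y = 0: RHS = -19 is not a perfect cube.
  y = 1: RHS = 10 is not a perfect cube.
  y = -1: RHS = -48 is not a perfect cube.
  y = 2: RHS = 213 is not a perfect cube.
  y = -2: RHS = -251 is not a perfect cube.
  y = 3: RHS = 764 is not a perfect cube.
  y = -3: RHS = -802 is not a perfect cube.
Continuing the search up to |y| = 45 finds no solutions either.
No (x, y) in the scanned range satisfies the equation.

No integer solutions with |y| ≤ 45.


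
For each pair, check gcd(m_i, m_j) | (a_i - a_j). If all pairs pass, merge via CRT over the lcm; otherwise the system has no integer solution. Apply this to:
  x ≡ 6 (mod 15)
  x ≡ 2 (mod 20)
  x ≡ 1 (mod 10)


Moduli 15, 20, 10 are not pairwise coprime, so CRT works modulo lcm(m_i) when all pairwise compatibility conditions hold.
Pairwise compatibility: gcd(m_i, m_j) must divide a_i - a_j for every pair.
Merge one congruence at a time:
  Start: x ≡ 6 (mod 15).
  Combine with x ≡ 2 (mod 20): gcd(15, 20) = 5, and 2 - 6 = -4 is NOT divisible by 5.
    ⇒ system is inconsistent (no integer solution).

No solution (the system is inconsistent).


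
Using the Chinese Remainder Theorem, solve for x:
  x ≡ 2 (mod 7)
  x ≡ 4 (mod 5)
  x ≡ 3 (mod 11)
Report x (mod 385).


Moduli 7, 5, 11 are pairwise coprime; by CRT there is a unique solution modulo M = 7 · 5 · 11 = 385.
Solve pairwise, accumulating the modulus:
  Start with x ≡ 2 (mod 7).
  Combine with x ≡ 4 (mod 5): since gcd(7, 5) = 1, we get a unique residue mod 35.
    Write x = 2 + 7·t and substitute into x ≡ 4 (mod 5): 7·t ≡ 4 − 2 = 2 (mod 5).
    Reduce coefficients mod 5: 2·t ≡ 2 (mod 5).
    The inverse of 2 mod 5 is 3 (since 2·3 = 6 = 1·5 + 1), so t ≡ 3·2 = 6 ≡ 1 (mod 5).
    Then x = 2 + 7·1 = 9, valid modulo lcm(7, 5) = 35: x ≡ 9 (mod 35).
  Combine with x ≡ 3 (mod 11): since gcd(35, 11) = 1, we get a unique residue mod 385.
    Write x = 9 + 35·t and substitute into x ≡ 3 (mod 11): 35·t ≡ 3 − 9 = -6 (mod 11).
    Reduce coefficients mod 11: 2·t ≡ 5 (mod 11).
    The inverse of 2 mod 11 is 6 (since 2·6 = 12 = 1·11 + 1), so t ≡ 6·5 = 30 ≡ 8 (mod 11).
    Then x = 9 + 35·8 = 289, valid modulo lcm(35, 11) = 385: x ≡ 289 (mod 385).
Verify: 289 mod 7 = 2 ✓, 289 mod 5 = 4 ✓, 289 mod 11 = 3 ✓.

x ≡ 289 (mod 385).


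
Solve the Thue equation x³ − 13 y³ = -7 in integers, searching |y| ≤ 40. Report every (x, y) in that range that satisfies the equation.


The equation is x³ - 13y³ = -7. For fixed y, x³ = 13·y³ − 7, so a solution requires the RHS to be a perfect cube.
Strategy: iterate y from -40 to 40, compute RHS = 13·y³ − 7, and check whether it is a (positive or negative) perfect cube.
Check small values of y:
  y = 0: RHS = -7 is not a perfect cube.
  y = 1: RHS = 6 is not a perfect cube.
  y = -1: RHS = -20 is not a perfect cube.
  y = 2: RHS = 97 is not a perfect cube.
  y = -2: RHS = -111 is not a perfect cube.
  y = 3: RHS = 344 is not a perfect cube.
  y = -3: RHS = -358 is not a perfect cube.
Continuing the search up to |y| = 40 finds no solutions either.
No (x, y) in the scanned range satisfies the equation.

No integer solutions with |y| ≤ 40.


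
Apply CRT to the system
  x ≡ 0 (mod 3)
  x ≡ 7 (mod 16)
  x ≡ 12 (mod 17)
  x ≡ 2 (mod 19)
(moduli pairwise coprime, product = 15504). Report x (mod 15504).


Product of moduli M = 3 · 16 · 17 · 19 = 15504.
Merge one congruence at a time:
  Start: x ≡ 0 (mod 3).
  Combine with x ≡ 7 (mod 16); new modulus lcm = 48.
    Write x = 0 + 3·t and substitute into x ≡ 7 (mod 16): 3·t ≡ 7 − 0 = 7 (mod 16).
    The inverse of 3 mod 16 is 11 (since 3·11 = 33 = 2·16 + 1), so t ≡ 11·7 = 77 ≡ 13 (mod 16).
    Then x = 0 + 3·13 = 39, valid modulo lcm(3, 16) = 48: x ≡ 39 (mod 48).
  Combine with x ≡ 12 (mod 17); new modulus lcm = 816.
    Write x = 39 + 48·t and substitute into x ≡ 12 (mod 17): 48·t ≡ 12 − 39 = -27 (mod 17).
    Reduce coefficients mod 17: 14·t ≡ 7 (mod 17).
    The inverse of 14 mod 17 is 11 (since 14·11 = 154 = 9·17 + 1), so t ≡ 11·7 = 77 ≡ 9 (mod 17).
    Then x = 39 + 48·9 = 471, valid modulo lcm(48, 17) = 816: x ≡ 471 (mod 816).
  Combine with x ≡ 2 (mod 19); new modulus lcm = 15504.
    Write x = 471 + 816·t and substitute into x ≡ 2 (mod 19): 816·t ≡ 2 − 471 = -469 (mod 19).
    Reduce coefficients mod 19: 18·t ≡ 6 (mod 19).
    The inverse of 18 mod 19 is 18 (since 18·18 = 324 = 17·19 + 1), so t ≡ 18·6 = 108 ≡ 13 (mod 19).
    Then x = 471 + 816·13 = 11079, valid modulo lcm(816, 19) = 15504: x ≡ 11079 (mod 15504).
Verify against each original: 11079 mod 3 = 0, 11079 mod 16 = 7, 11079 mod 17 = 12, 11079 mod 19 = 2.

x ≡ 11079 (mod 15504).


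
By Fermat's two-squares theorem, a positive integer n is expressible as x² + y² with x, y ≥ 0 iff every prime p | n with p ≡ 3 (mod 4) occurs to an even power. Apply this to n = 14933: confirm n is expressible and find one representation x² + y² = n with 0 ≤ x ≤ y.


Step 1: Factor n = 14933 = 109 · 137.
Step 2: Check the mod-4 condition on each prime factor: 109 ≡ 1 (mod 4), exponent 1; 137 ≡ 1 (mod 4), exponent 1.
All primes ≡ 3 (mod 4) appear to even exponent (or don't appear), so by the two-squares theorem n IS expressible as a sum of two squares.
Step 3: Build a representation. Here n = 109 · 137 is a product of primes ≡ 1 (mod 4). Each prime p ≡ 1 (mod 4) is itself a sum of two squares; find a² by testing p − a² for a perfect square:
  109: 109 − 1² = 108, 109 − 2² = 105, 109 − 3² = 100 = 10² ⇒ 109 = 3² + 10².
  137: 137 − 1² = 136, 137 − 2² = 133, 137 − 3² = 128, 137 − 4² = 121 = 11² ⇒ 137 = 4² + 11².
  Combine using the Brahmagupta–Fibonacci identity (a² + b²)(c² + d²) = (ac − bd)² + (ad + bc)² = (ac + bd)² + (ad − bc)²:
  109 · 137 = 14933: from (3² + 10²)(4² + 11²), take (3·4 − 10·11, 3·11 + 10·4) = (12 − 110, 33 + 40) = (-98, 73); dropping signs (only squares matter) gives (98, 73); check 98² + 73² = 9604 + 5329 = 14933 ✓.
Step 4: Order so x ≤ y and verify: 73² + 98² = 5329 + 9604 = 14933 = n. ✓

n = 14933 = 73² + 98² (one valid representation with x ≤ y).


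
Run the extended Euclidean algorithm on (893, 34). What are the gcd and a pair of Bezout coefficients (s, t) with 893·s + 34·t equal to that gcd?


Euclidean algorithm on (893, 34) — divide until remainder is 0:
  893 = 26 · 34 + 9
  34 = 3 · 9 + 7
  9 = 1 · 7 + 2
  7 = 3 · 2 + 1
  2 = 2 · 1 + 0
gcd(893, 34) = 1.
Track Bezout coefficients alongside the remainders: start with r₀ = 893 = a·1 + b·0 (s = 1, t = 0) and r₁ = 34 = a·0 + b·1 (s = 0, t = 1); each new remainder r_{k+1} = r_{k-1} − q_k·r_k inherits s_{k+1} = s_{k-1} − q_k·s_k, t_{k+1} = t_{k-1} − q_k·t_k, so r_k = a·s_k + b·t_k at every step:
  q = 26: r = 9, s = 1 − 26·0 = 1, t = 0 − 26·1 = -26  (check: 893·1 + 34·(-26) = 9)
  q = 3: r = 7, s = 0 − 3·1 = -3, t = 1 − 3·(-26) = 79  (check: 893·(-3) + 34·79 = 7)
  q = 1: r = 2, s = 1 − 1·(-3) = 4, t = -26 − 1·79 = -105  (check: 893·4 + 34·(-105) = 2)
  q = 3: r = 1, s = -3 − 3·4 = -15, t = 79 − 3·(-105) = 394  (check: 893·(-15) + 34·394 = 1)
The row with r = 1 (the gcd) gives the Bezout coefficients s = -15, t = 394.
Result: 893 · (-15) + 34 · (394) = 1.

gcd(893, 34) = 1; s = -15, t = 394 (check: 893·(-15) + 34·394 = 1).


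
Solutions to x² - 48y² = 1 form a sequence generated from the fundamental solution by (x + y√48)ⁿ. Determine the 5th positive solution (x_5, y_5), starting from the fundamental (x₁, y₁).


Step 1: Find the fundamental solution (x₁, y₁) of x² - 48y² = 1.
  Expand √48 as a continued fraction. a₀ = ⌊√48⌋ = 6; iterate m_{k+1} = d_k·a_k − m_k, d_{k+1} = (48 − m_{k+1}²)/d_k, a_{k+1} = ⌊(a₀ + m_{k+1})/d_{k+1}⌋ (starting m₀ = 0, d₀ = 1), with convergents p_k = a_k·p_{k-1} + p_{k-2}, q_k = a_k·q_{k-1} + q_{k-2} (p₋₁ = 1, q₋₁ = 0):
  k = 0: a₀ = 6; p₀/q₀ = 6/1; p₀² − 48·q₀² = 36 − 48 = -12.
  k = 1: m = 6, d = 12, a = ⌊(6 + 6)/12⌋ = 1; p/q = (1·6 + 1)/(1·1 + 0) = 7/1; p² − 48·q² = 49 − 48 = 1.
  The first convergent with p² − 48·q² = 1 gives the fundamental solution (x₁, y₁) = (7, 1).
Step 2: Apply the recurrence (x_{n+1}, y_{n+1}) = (x₁x_n + 48y₁y_n, x₁y_n + y₁x_n) repeatedly.
  From (x_1, y_1) = (7, 1): x_2 = 7·7 + 48·1·1 = 97; y_2 = 7·1 + 1·7 = 14.
  From (x_2, y_2) = (97, 14): x_3 = 7·97 + 48·1·14 = 1351; y_3 = 7·14 + 1·97 = 195.
  From (x_3, y_3) = (1351, 195): x_4 = 7·1351 + 48·1·195 = 18817; y_4 = 7·195 + 1·1351 = 2716.
  From (x_4, y_4) = (18817, 2716): x_5 = 7·18817 + 48·1·2716 = 262087; y_5 = 7·2716 + 1·18817 = 37829.
Step 3: Verify x_5² - 48·y_5² = 68689595569 - 68689595568 = 1 (should be 1). ✓

(x_1, y_1) = (7, 1); (x_5, y_5) = (262087, 37829).


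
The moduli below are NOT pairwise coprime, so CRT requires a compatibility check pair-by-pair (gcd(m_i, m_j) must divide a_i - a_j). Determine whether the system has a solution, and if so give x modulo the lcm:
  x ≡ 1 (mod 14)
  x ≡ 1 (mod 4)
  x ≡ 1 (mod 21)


Moduli 14, 4, 21 are not pairwise coprime, so CRT works modulo lcm(m_i) when all pairwise compatibility conditions hold.
Pairwise compatibility: gcd(m_i, m_j) must divide a_i - a_j for every pair.
Merge one congruence at a time:
  Start: x ≡ 1 (mod 14).
  Combine with x ≡ 1 (mod 4): gcd(14, 4) = 2; 1 - 1 = 0, which IS divisible by 2, so compatible.
    Write x = 1 + 14·t and substitute into x ≡ 1 (mod 4): 14·t ≡ 1 − 1 = 0 (mod 4).
    Divide the congruence (and modulus) by g = 2: 7·t ≡ 0 (mod 2).
    Reduce coefficients mod 2: 1·t ≡ 0 (mod 2).
    So t ≡ 0 (mod 2).
    Then x = 1 + 14·0 = 1, valid modulo lcm(14, 4) = 28: x ≡ 1 (mod 28).
  Combine with x ≡ 1 (mod 21): gcd(28, 21) = 7; 1 - 1 = 0, which IS divisible by 7, so compatible.
    Write x = 1 + 28·t and substitute into x ≡ 1 (mod 21): 28·t ≡ 1 − 1 = 0 (mod 21).
    Divide the congruence (and modulus) by g = 7: 4·t ≡ 0 (mod 3).
    Reduce coefficients mod 3: 1·t ≡ 0 (mod 3).
    So t ≡ 0 (mod 3).
    Then x = 1 + 28·0 = 1, valid modulo lcm(28, 21) = 84: x ≡ 1 (mod 84).
Verify: 1 mod 14 = 1, 1 mod 4 = 1, 1 mod 21 = 1.

x ≡ 1 (mod 84).


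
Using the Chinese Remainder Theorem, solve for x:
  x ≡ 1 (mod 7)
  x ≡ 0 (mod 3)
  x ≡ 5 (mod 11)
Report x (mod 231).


Moduli 7, 3, 11 are pairwise coprime; by CRT there is a unique solution modulo M = 7 · 3 · 11 = 231.
Solve pairwise, accumulating the modulus:
  Start with x ≡ 1 (mod 7).
  Combine with x ≡ 0 (mod 3): since gcd(7, 3) = 1, we get a unique residue mod 21.
    Write x = 1 + 7·t and substitute into x ≡ 0 (mod 3): 7·t ≡ 0 − 1 = -1 (mod 3).
    Reduce coefficients mod 3: 1·t ≡ 2 (mod 3).
    So t ≡ 2 (mod 3).
    Then x = 1 + 7·2 = 15, valid modulo lcm(7, 3) = 21: x ≡ 15 (mod 21).
  Combine with x ≡ 5 (mod 11): since gcd(21, 11) = 1, we get a unique residue mod 231.
    Write x = 15 + 21·t and substitute into x ≡ 5 (mod 11): 21·t ≡ 5 − 15 = -10 (mod 11).
    Reduce coefficients mod 11: 10·t ≡ 1 (mod 11).
    The inverse of 10 mod 11 is 10 (since 10·10 = 100 = 9·11 + 1), so t ≡ 10·1 = 10 ≡ 10 (mod 11).
    Then x = 15 + 21·10 = 225, valid modulo lcm(21, 11) = 231: x ≡ 225 (mod 231).
Verify: 225 mod 7 = 1 ✓, 225 mod 3 = 0 ✓, 225 mod 11 = 5 ✓.

x ≡ 225 (mod 231).


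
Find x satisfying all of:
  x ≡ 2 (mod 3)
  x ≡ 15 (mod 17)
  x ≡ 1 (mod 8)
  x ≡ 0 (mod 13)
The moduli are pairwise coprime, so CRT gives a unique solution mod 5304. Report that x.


Product of moduli M = 3 · 17 · 8 · 13 = 5304.
Merge one congruence at a time:
  Start: x ≡ 2 (mod 3).
  Combine with x ≡ 15 (mod 17); new modulus lcm = 51.
    Write x = 2 + 3·t and substitute into x ≡ 15 (mod 17): 3·t ≡ 15 − 2 = 13 (mod 17).
    The inverse of 3 mod 17 is 6 (since 3·6 = 18 = 1·17 + 1), so t ≡ 6·13 = 78 ≡ 10 (mod 17).
    Then x = 2 + 3·10 = 32, valid modulo lcm(3, 17) = 51: x ≡ 32 (mod 51).
  Combine with x ≡ 1 (mod 8); new modulus lcm = 408.
    Write x = 32 + 51·t and substitute into x ≡ 1 (mod 8): 51·t ≡ 1 − 32 = -31 (mod 8).
    Reduce coefficients mod 8: 3·t ≡ 1 (mod 8).
    The inverse of 3 mod 8 is 3 (since 3·3 = 9 = 1·8 + 1), so t ≡ 3·1 = 3 ≡ 3 (mod 8).
    Then x = 32 + 51·3 = 185, valid modulo lcm(51, 8) = 408: x ≡ 185 (mod 408).
  Combine with x ≡ 0 (mod 13); new modulus lcm = 5304.
    Write x = 185 + 408·t and substitute into x ≡ 0 (mod 13): 408·t ≡ 0 − 185 = -185 (mod 13).
    Reduce coefficients mod 13: 5·t ≡ 10 (mod 13).
    The inverse of 5 mod 13 is 8 (since 5·8 = 40 = 3·13 + 1), so t ≡ 8·10 = 80 ≡ 2 (mod 13).
    Then x = 185 + 408·2 = 1001, valid modulo lcm(408, 13) = 5304: x ≡ 1001 (mod 5304).
Verify against each original: 1001 mod 3 = 2, 1001 mod 17 = 15, 1001 mod 8 = 1, 1001 mod 13 = 0.

x ≡ 1001 (mod 5304).


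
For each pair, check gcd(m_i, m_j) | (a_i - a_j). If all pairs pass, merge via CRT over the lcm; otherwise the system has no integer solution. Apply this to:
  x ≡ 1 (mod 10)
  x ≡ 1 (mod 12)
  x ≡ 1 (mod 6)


Moduli 10, 12, 6 are not pairwise coprime, so CRT works modulo lcm(m_i) when all pairwise compatibility conditions hold.
Pairwise compatibility: gcd(m_i, m_j) must divide a_i - a_j for every pair.
Merge one congruence at a time:
  Start: x ≡ 1 (mod 10).
  Combine with x ≡ 1 (mod 12): gcd(10, 12) = 2; 1 - 1 = 0, which IS divisible by 2, so compatible.
    Write x = 1 + 10·t and substitute into x ≡ 1 (mod 12): 10·t ≡ 1 − 1 = 0 (mod 12).
    Divide the congruence (and modulus) by g = 2: 5·t ≡ 0 (mod 6).
    The inverse of 5 mod 6 is 5 (since 5·5 = 25 = 4·6 + 1), so t ≡ 5·0 = 0 ≡ 0 (mod 6).
    Then x = 1 + 10·0 = 1, valid modulo lcm(10, 12) = 60: x ≡ 1 (mod 60).
  Combine with x ≡ 1 (mod 6): gcd(60, 6) = 6; 1 - 1 = 0, which IS divisible by 6, so compatible.
    Write x = 1 + 60·t and substitute into x ≡ 1 (mod 6): 60·t ≡ 1 − 1 = 0 (mod 6).
    Divide the congruence (and modulus) by g = 6: 10·t ≡ 0 (mod 1).
    Modulo 1 every t works; take t = 0.
    Then x = 1 + 60·0 = 1, valid modulo lcm(60, 6) = 60: x ≡ 1 (mod 60).
Verify: 1 mod 10 = 1, 1 mod 12 = 1, 1 mod 6 = 1.

x ≡ 1 (mod 60).


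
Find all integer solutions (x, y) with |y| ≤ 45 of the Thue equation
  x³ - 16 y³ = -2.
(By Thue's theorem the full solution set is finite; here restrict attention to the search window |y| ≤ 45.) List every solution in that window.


The equation is x³ - 16y³ = -2. For fixed y, x³ = 16·y³ − 2, so a solution requires the RHS to be a perfect cube.
Strategy: iterate y from -45 to 45, compute RHS = 16·y³ − 2, and check whether it is a (positive or negative) perfect cube.
Check small values of y:
  y = 0: RHS = -2 is not a perfect cube.
  y = 1: RHS = 14 is not a perfect cube.
  y = -1: RHS = -18 is not a perfect cube.
  y = 2: RHS = 126 is not a perfect cube.
  y = -2: RHS = -130 is not a perfect cube.
  y = 3: RHS = 430 is not a perfect cube.
  y = -3: RHS = -434 is not a perfect cube.
Continuing the search up to |y| = 45 finds no solutions either.
No (x, y) in the scanned range satisfies the equation.

No integer solutions with |y| ≤ 45.


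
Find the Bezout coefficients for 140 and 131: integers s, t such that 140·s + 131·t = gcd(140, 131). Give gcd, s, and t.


Euclidean algorithm on (140, 131) — divide until remainder is 0:
  140 = 1 · 131 + 9
  131 = 14 · 9 + 5
  9 = 1 · 5 + 4
  5 = 1 · 4 + 1
  4 = 4 · 1 + 0
gcd(140, 131) = 1.
Track Bezout coefficients alongside the remainders: start with r₀ = 140 = a·1 + b·0 (s = 1, t = 0) and r₁ = 131 = a·0 + b·1 (s = 0, t = 1); each new remainder r_{k+1} = r_{k-1} − q_k·r_k inherits s_{k+1} = s_{k-1} − q_k·s_k, t_{k+1} = t_{k-1} − q_k·t_k, so r_k = a·s_k + b·t_k at every step:
  q = 1: r = 9, s = 1 − 1·0 = 1, t = 0 − 1·1 = -1  (check: 140·1 + 131·(-1) = 9)
  q = 14: r = 5, s = 0 − 14·1 = -14, t = 1 − 14·(-1) = 15  (check: 140·(-14) + 131·15 = 5)
  q = 1: r = 4, s = 1 − 1·(-14) = 15, t = -1 − 1·15 = -16  (check: 140·15 + 131·(-16) = 4)
  q = 1: r = 1, s = -14 − 1·15 = -29, t = 15 − 1·(-16) = 31  (check: 140·(-29) + 131·31 = 1)
The row with r = 1 (the gcd) gives the Bezout coefficients s = -29, t = 31.
Result: 140 · (-29) + 131 · (31) = 1.

gcd(140, 131) = 1; s = -29, t = 31 (check: 140·(-29) + 131·31 = 1).


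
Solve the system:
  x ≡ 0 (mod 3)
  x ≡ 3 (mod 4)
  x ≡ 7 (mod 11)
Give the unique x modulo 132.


Moduli 3, 4, 11 are pairwise coprime; by CRT there is a unique solution modulo M = 3 · 4 · 11 = 132.
Solve pairwise, accumulating the modulus:
  Start with x ≡ 0 (mod 3).
  Combine with x ≡ 3 (mod 4): since gcd(3, 4) = 1, we get a unique residue mod 12.
    Write x = 0 + 3·t and substitute into x ≡ 3 (mod 4): 3·t ≡ 3 − 0 = 3 (mod 4).
    The inverse of 3 mod 4 is 3 (since 3·3 = 9 = 2·4 + 1), so t ≡ 3·3 = 9 ≡ 1 (mod 4).
    Then x = 0 + 3·1 = 3, valid modulo lcm(3, 4) = 12: x ≡ 3 (mod 12).
  Combine with x ≡ 7 (mod 11): since gcd(12, 11) = 1, we get a unique residue mod 132.
    Write x = 3 + 12·t and substitute into x ≡ 7 (mod 11): 12·t ≡ 7 − 3 = 4 (mod 11).
    Reduce coefficients mod 11: 1·t ≡ 4 (mod 11).
    So t ≡ 4 (mod 11).
    Then x = 3 + 12·4 = 51, valid modulo lcm(12, 11) = 132: x ≡ 51 (mod 132).
Verify: 51 mod 3 = 0 ✓, 51 mod 4 = 3 ✓, 51 mod 11 = 7 ✓.

x ≡ 51 (mod 132).


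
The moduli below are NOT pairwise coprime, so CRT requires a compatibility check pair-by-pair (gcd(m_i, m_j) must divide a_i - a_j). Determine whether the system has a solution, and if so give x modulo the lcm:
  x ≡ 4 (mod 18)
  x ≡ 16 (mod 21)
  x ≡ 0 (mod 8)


Moduli 18, 21, 8 are not pairwise coprime, so CRT works modulo lcm(m_i) when all pairwise compatibility conditions hold.
Pairwise compatibility: gcd(m_i, m_j) must divide a_i - a_j for every pair.
Merge one congruence at a time:
  Start: x ≡ 4 (mod 18).
  Combine with x ≡ 16 (mod 21): gcd(18, 21) = 3; 16 - 4 = 12, which IS divisible by 3, so compatible.
    Write x = 4 + 18·t and substitute into x ≡ 16 (mod 21): 18·t ≡ 16 − 4 = 12 (mod 21).
    Divide the congruence (and modulus) by g = 3: 6·t ≡ 4 (mod 7).
    The inverse of 6 mod 7 is 6 (since 6·6 = 36 = 5·7 + 1), so t ≡ 6·4 = 24 ≡ 3 (mod 7).
    Then x = 4 + 18·3 = 58, valid modulo lcm(18, 21) = 126: x ≡ 58 (mod 126).
  Combine with x ≡ 0 (mod 8): gcd(126, 8) = 2; 0 - 58 = -58, which IS divisible by 2, so compatible.
    Write x = 58 + 126·t and substitute into x ≡ 0 (mod 8): 126·t ≡ 0 − 58 = -58 (mod 8).
    Divide the congruence (and modulus) by g = 2: 63·t ≡ -29 (mod 4).
    Reduce coefficients mod 4: 3·t ≡ 3 (mod 4).
    The inverse of 3 mod 4 is 3 (since 3·3 = 9 = 2·4 + 1), so t ≡ 3·3 = 9 ≡ 1 (mod 4).
    Then x = 58 + 126·1 = 184, valid modulo lcm(126, 8) = 504: x ≡ 184 (mod 504).
Verify: 184 mod 18 = 4, 184 mod 21 = 16, 184 mod 8 = 0.

x ≡ 184 (mod 504).


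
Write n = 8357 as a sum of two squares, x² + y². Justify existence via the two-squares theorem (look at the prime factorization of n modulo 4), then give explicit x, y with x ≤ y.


Step 1: Factor n = 8357 = 61 · 137.
Step 2: Check the mod-4 condition on each prime factor: 61 ≡ 1 (mod 4), exponent 1; 137 ≡ 1 (mod 4), exponent 1.
All primes ≡ 3 (mod 4) appear to even exponent (or don't appear), so by the two-squares theorem n IS expressible as a sum of two squares.
Step 3: Build a representation. Here n = 61 · 137 is a product of primes ≡ 1 (mod 4). Each prime p ≡ 1 (mod 4) is itself a sum of two squares; find a² by testing p − a² for a perfect square:
  61: 61 − 1² = 60, 61 − 2² = 57, 61 − 3² = 52, 61 − 4² = 45, 61 − 5² = 36 = 6² ⇒ 61 = 5² + 6².
  137: 137 − 1² = 136, 137 − 2² = 133, 137 − 3² = 128, 137 − 4² = 121 = 11² ⇒ 137 = 4² + 11².
  Combine using the Brahmagupta–Fibonacci identity (a² + b²)(c² + d²) = (ac − bd)² + (ad + bc)² = (ac + bd)² + (ad − bc)²:
  61 · 137 = 8357: from (5² + 6²)(4² + 11²), take (5·4 − 6·11, 5·11 + 6·4) = (20 − 66, 55 + 24) = (-46, 79); dropping signs (only squares matter) gives (46, 79); check 46² + 79² = 2116 + 6241 = 8357 ✓.
Step 4: Order so x ≤ y and verify: 46² + 79² = 2116 + 6241 = 8357 = n. ✓

n = 8357 = 46² + 79² (one valid representation with x ≤ y).


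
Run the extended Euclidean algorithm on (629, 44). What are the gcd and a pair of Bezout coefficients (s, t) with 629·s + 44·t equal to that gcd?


Euclidean algorithm on (629, 44) — divide until remainder is 0:
  629 = 14 · 44 + 13
  44 = 3 · 13 + 5
  13 = 2 · 5 + 3
  5 = 1 · 3 + 2
  3 = 1 · 2 + 1
  2 = 2 · 1 + 0
gcd(629, 44) = 1.
Track Bezout coefficients alongside the remainders: start with r₀ = 629 = a·1 + b·0 (s = 1, t = 0) and r₁ = 44 = a·0 + b·1 (s = 0, t = 1); each new remainder r_{k+1} = r_{k-1} − q_k·r_k inherits s_{k+1} = s_{k-1} − q_k·s_k, t_{k+1} = t_{k-1} − q_k·t_k, so r_k = a·s_k + b·t_k at every step:
  q = 14: r = 13, s = 1 − 14·0 = 1, t = 0 − 14·1 = -14  (check: 629·1 + 44·(-14) = 13)
  q = 3: r = 5, s = 0 − 3·1 = -3, t = 1 − 3·(-14) = 43  (check: 629·(-3) + 44·43 = 5)
  q = 2: r = 3, s = 1 − 2·(-3) = 7, t = -14 − 2·43 = -100  (check: 629·7 + 44·(-100) = 3)
  q = 1: r = 2, s = -3 − 1·7 = -10, t = 43 − 1·(-100) = 143  (check: 629·(-10) + 44·143 = 2)
  q = 1: r = 1, s = 7 − 1·(-10) = 17, t = -100 − 1·143 = -243  (check: 629·17 + 44·(-243) = 1)
The row with r = 1 (the gcd) gives the Bezout coefficients s = 17, t = -243.
Result: 629 · (17) + 44 · (-243) = 1.

gcd(629, 44) = 1; s = 17, t = -243 (check: 629·17 + 44·(-243) = 1).


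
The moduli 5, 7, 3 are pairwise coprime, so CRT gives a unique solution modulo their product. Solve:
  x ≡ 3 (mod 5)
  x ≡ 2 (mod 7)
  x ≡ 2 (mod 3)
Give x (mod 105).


Moduli 5, 7, 3 are pairwise coprime; by CRT there is a unique solution modulo M = 5 · 7 · 3 = 105.
Solve pairwise, accumulating the modulus:
  Start with x ≡ 3 (mod 5).
  Combine with x ≡ 2 (mod 7): since gcd(5, 7) = 1, we get a unique residue mod 35.
    Write x = 3 + 5·t and substitute into x ≡ 2 (mod 7): 5·t ≡ 2 − 3 = -1 (mod 7).
    Reduce coefficients mod 7: 5·t ≡ 6 (mod 7).
    The inverse of 5 mod 7 is 3 (since 5·3 = 15 = 2·7 + 1), so t ≡ 3·6 = 18 ≡ 4 (mod 7).
    Then x = 3 + 5·4 = 23, valid modulo lcm(5, 7) = 35: x ≡ 23 (mod 35).
  Combine with x ≡ 2 (mod 3): since gcd(35, 3) = 1, we get a unique residue mod 105.
    Write x = 23 + 35·t and substitute into x ≡ 2 (mod 3): 35·t ≡ 2 − 23 = -21 (mod 3).
    Reduce coefficients mod 3: 2·t ≡ 0 (mod 3).
    The inverse of 2 mod 3 is 2 (since 2·2 = 4 = 1·3 + 1), so t ≡ 2·0 = 0 ≡ 0 (mod 3).
    Then x = 23 + 35·0 = 23, valid modulo lcm(35, 3) = 105: x ≡ 23 (mod 105).
Verify: 23 mod 5 = 3 ✓, 23 mod 7 = 2 ✓, 23 mod 3 = 2 ✓.

x ≡ 23 (mod 105).


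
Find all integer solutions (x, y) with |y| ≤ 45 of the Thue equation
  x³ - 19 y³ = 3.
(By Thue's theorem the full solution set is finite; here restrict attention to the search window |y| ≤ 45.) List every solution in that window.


The equation is x³ - 19y³ = 3. For fixed y, x³ = 19·y³ + 3, so a solution requires the RHS to be a perfect cube.
Strategy: iterate y from -45 to 45, compute RHS = 19·y³ + 3, and check whether it is a (positive or negative) perfect cube.
Check small values of y:
  y = 0: RHS = 3 is not a perfect cube.
  y = 1: RHS = 22 is not a perfect cube.
  y = -1: RHS = -16 is not a perfect cube.
  y = 2: RHS = 155 is not a perfect cube.
  y = -2: RHS = -149 is not a perfect cube.
  y = 3: RHS = 516 is not a perfect cube.
  y = -3: RHS = -510 is not a perfect cube.
Continuing the search up to |y| = 45 finds no solutions either.
No (x, y) in the scanned range satisfies the equation.

No integer solutions with |y| ≤ 45.


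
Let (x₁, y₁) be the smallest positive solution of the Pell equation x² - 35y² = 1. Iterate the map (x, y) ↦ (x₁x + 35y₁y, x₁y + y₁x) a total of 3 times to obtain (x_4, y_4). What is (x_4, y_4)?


Step 1: Find the fundamental solution (x₁, y₁) of x² - 35y² = 1.
  Expand √35 as a continued fraction. a₀ = ⌊√35⌋ = 5; iterate m_{k+1} = d_k·a_k − m_k, d_{k+1} = (35 − m_{k+1}²)/d_k, a_{k+1} = ⌊(a₀ + m_{k+1})/d_{k+1}⌋ (starting m₀ = 0, d₀ = 1), with convergents p_k = a_k·p_{k-1} + p_{k-2}, q_k = a_k·q_{k-1} + q_{k-2} (p₋₁ = 1, q₋₁ = 0):
  k = 0: a₀ = 5; p₀/q₀ = 5/1; p₀² − 35·q₀² = 25 − 35 = -10.
  k = 1: m = 5, d = 10, a = ⌊(5 + 5)/10⌋ = 1; p/q = (1·5 + 1)/(1·1 + 0) = 6/1; p² − 35·q² = 36 − 35 = 1.
  The first convergent with p² − 35·q² = 1 gives the fundamental solution (x₁, y₁) = (6, 1).
Step 2: Apply the recurrence (x_{n+1}, y_{n+1}) = (x₁x_n + 35y₁y_n, x₁y_n + y₁x_n) repeatedly.
  From (x_1, y_1) = (6, 1): x_2 = 6·6 + 35·1·1 = 71; y_2 = 6·1 + 1·6 = 12.
  From (x_2, y_2) = (71, 12): x_3 = 6·71 + 35·1·12 = 846; y_3 = 6·12 + 1·71 = 143.
  From (x_3, y_3) = (846, 143): x_4 = 6·846 + 35·1·143 = 10081; y_4 = 6·143 + 1·846 = 1704.
Step 3: Verify x_4² - 35·y_4² = 101626561 - 101626560 = 1 (should be 1). ✓

(x_1, y_1) = (6, 1); (x_4, y_4) = (10081, 1704).
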